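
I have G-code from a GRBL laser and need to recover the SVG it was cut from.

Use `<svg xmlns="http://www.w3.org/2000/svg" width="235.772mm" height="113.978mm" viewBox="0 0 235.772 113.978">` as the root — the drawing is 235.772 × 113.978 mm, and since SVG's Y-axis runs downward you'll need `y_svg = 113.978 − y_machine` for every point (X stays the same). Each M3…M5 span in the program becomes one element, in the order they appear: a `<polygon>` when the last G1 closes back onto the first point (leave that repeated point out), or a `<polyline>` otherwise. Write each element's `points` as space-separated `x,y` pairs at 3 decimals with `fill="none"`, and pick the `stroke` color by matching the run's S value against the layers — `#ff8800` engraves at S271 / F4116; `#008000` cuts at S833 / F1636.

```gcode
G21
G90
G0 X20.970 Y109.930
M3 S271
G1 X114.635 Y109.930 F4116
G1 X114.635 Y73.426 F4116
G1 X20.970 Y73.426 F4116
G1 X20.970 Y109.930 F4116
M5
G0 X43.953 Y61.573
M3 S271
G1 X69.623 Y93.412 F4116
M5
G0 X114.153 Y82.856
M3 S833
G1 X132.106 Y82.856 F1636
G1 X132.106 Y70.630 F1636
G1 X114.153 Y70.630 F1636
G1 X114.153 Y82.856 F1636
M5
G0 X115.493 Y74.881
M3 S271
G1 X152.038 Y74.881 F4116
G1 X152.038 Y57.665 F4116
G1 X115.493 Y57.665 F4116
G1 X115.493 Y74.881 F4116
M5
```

y_svg = 113.978 − y_m.

[1] S271→`#ff8800` (engrave); closed run; points: 20.970,4.048 114.635,4.048 114.635,40.552 20.970,40.552

[2] S271→`#ff8800` (engrave); open run; points: 43.953,52.405 69.623,20.566

[3] S833→`#008000` (cut); closed run; points: 114.153,31.122 132.106,31.122 132.106,43.348 114.153,43.348

[4] S271→`#ff8800` (engrave); closed run; points: 115.493,39.097 152.038,39.097 152.038,56.313 115.493,56.313

<svg xmlns="http://www.w3.org/2000/svg" width="235.772mm" height="113.978mm" viewBox="0 0 235.772 113.978">
  <polygon points="20.970,4.048 114.635,4.048 114.635,40.552 20.970,40.552" fill="none" stroke="#ff8800"/>
  <polyline points="43.953,52.405 69.623,20.566" fill="none" stroke="#ff8800"/>
  <polygon points="114.153,31.122 132.106,31.122 132.106,43.348 114.153,43.348" fill="none" stroke="#008000"/>
  <polygon points="115.493,39.097 152.038,39.097 152.038,56.313 115.493,56.313" fill="none" stroke="#ff8800"/>
</svg>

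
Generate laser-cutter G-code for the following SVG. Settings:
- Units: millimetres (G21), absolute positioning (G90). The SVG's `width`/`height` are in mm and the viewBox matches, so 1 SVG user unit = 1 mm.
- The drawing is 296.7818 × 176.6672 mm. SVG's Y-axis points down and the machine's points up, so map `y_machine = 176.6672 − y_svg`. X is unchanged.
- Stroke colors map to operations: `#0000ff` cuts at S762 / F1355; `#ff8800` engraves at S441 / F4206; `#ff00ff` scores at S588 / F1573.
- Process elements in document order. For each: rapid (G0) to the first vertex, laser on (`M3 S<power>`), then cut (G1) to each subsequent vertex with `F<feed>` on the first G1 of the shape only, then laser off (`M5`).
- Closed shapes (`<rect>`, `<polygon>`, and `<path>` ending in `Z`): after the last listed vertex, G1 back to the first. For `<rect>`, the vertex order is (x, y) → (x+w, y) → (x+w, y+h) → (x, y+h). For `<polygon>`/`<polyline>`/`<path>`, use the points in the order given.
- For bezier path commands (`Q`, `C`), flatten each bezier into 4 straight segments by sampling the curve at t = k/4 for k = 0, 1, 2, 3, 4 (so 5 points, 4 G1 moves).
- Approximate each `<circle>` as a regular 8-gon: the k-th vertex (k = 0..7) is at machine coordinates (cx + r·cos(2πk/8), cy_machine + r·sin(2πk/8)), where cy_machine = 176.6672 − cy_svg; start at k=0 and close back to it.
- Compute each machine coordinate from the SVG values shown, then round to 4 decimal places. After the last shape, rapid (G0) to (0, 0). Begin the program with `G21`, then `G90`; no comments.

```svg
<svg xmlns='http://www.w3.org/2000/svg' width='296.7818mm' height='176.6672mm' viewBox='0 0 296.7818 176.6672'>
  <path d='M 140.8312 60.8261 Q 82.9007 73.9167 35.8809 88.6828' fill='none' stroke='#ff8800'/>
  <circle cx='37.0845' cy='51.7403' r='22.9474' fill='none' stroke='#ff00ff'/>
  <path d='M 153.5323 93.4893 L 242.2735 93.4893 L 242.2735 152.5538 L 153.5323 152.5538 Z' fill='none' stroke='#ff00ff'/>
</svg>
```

G21
G90
G0 X140.8312 Y115.8411
M3 S441
G1 X112.5479 Y109.1911 F4206
G1 X85.6284 Y102.3316
G1 X60.0727 Y95.2627
G1 X35.8809 Y87.9844
M5
G0 X60.0319 Y124.9269
M3 S588
G1 X53.3108 Y141.1532 F1573
G1 X37.0845 Y147.8743
G1 X20.8582 Y141.1532
G1 X14.1371 Y124.9269
G1 X20.8582 Y108.7006
G1 X37.0845 Y101.9795
G1 X53.3108 Y108.7006
G1 X60.0319 Y124.9269
M5
G0 X153.5323 Y83.1779
M3 S588
G1 X242.2735 Y83.1779 F1573
G1 X242.2735 Y24.1134
G1 X153.5323 Y24.1134
G1 X153.5323 Y83.1779
M5
G0 X0.0000 Y0.0000

Since the viewBox matches the mm dimensions, user units are millimetres directly. The only transform is the Y-flip y_m = 176.6672 − y_svg.

Shape 1 is a quadratic bezier drawn with `<path>`. Its stroke #ff8800 means engrave at S441, F4206. After flipping Y the toolpath is (140.8312,115.8411) → (112.5479,109.1911) → (85.6284,102.3316) → (60.0727,95.2627) → (35.8809,87.9844).

Shape 2 is a circle drawn with `<circle>`. Its stroke #ff00ff means score at S588, F1573. After flipping Y the toolpath is (60.0319,124.9269) → (53.3108,141.1532) → (37.0845,147.8743) → (20.8582,141.1532) → (14.1371,124.9269) → (20.8582,108.7006) → (37.0845,101.9795) → (53.3108,108.7006) → (60.0319,124.9269), returning to the start.

Shape 3 is a rectangle drawn with `<path>`. Its stroke #ff00ff means score at S588, F1573. After flipping Y the toolpath is (153.5323,83.1779) → (242.2735,83.1779) → (242.2735,24.1134) → (153.5323,24.1134) → (153.5323,83.1779), returning to the start.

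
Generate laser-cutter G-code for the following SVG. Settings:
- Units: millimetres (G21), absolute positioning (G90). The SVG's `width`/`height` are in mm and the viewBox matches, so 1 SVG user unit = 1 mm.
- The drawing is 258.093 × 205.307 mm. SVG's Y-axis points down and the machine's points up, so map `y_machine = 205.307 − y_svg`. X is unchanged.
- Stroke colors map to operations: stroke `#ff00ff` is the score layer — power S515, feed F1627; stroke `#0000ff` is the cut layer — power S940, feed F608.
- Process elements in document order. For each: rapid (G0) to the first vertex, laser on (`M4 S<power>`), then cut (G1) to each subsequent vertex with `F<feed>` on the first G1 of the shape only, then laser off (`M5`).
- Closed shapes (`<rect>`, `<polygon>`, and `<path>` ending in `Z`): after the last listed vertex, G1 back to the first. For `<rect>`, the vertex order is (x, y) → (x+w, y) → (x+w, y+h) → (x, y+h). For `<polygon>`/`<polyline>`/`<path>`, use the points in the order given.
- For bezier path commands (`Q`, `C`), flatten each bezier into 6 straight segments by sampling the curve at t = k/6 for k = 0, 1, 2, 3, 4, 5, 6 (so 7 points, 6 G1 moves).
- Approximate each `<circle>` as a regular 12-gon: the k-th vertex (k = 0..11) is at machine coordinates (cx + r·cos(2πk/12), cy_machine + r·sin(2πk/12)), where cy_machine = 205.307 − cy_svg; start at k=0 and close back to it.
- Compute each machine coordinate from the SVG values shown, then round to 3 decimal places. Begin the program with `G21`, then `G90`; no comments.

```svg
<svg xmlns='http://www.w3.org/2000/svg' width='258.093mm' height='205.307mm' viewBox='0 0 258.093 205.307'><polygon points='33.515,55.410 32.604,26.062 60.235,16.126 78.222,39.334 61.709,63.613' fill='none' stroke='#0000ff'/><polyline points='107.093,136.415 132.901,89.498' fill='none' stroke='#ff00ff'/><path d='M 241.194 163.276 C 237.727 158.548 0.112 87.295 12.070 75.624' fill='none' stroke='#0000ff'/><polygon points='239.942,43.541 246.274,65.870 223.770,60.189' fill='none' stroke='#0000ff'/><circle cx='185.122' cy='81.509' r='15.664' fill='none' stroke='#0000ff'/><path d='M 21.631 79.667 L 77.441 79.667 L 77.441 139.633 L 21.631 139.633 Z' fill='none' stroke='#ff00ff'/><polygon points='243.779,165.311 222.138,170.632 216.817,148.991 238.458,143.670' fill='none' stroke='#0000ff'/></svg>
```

viewBox `0 0 258.093 205.307` with mm width/height → 1 unit = 1 mm. Flip: y_m = 205.307 − y_svg.

**Shape 1** — `<polygon>` regular polygon, stroke `#0000ff` → cut (S940, F608). Machine vertices: (33.515,149.897) → (32.604,179.245) → (60.235,189.181) → (78.222,165.973) → (61.709,141.694) → (33.515,149.897). Closed: final G1 returns to the first vertex.

**Shape 2** — `<polyline>` line segment, stroke `#ff00ff` → score (S515, F1627). Machine vertices: (107.093,68.892) → (132.901,115.809). Open path.

**Shape 3** — `<path>` cubic bezier, stroke `#0000ff` → cut (S940, F608). Control points (SVG): P0=(241.194,163.276), P1=(237.727,158.548), P2=(0.112,87.295), P3=(12.070,75.624); sampled at t=k/6. Machine vertices: (241.194,42.031) → (222.188,49.355) → (177.593,64.263) → (120.848,83.253) → (65.387,102.822) → (24.649,119.466) → (12.070,129.683). Open path.

**Shape 4** — `<polygon>` regular polygon, stroke `#0000ff` → cut (S940, F608). Machine vertices: (239.942,161.766) → (246.274,139.437) → (223.770,145.118) → (239.942,161.766). Closed: final G1 returns to the first vertex.

**Shape 5** — `<circle>` circle, stroke `#0000ff` → cut (S940, F608). Machine vertices: (200.786,123.798) → (198.687,131.630) → (192.954,137.363) → (185.122,139.462) → (177.290,137.363) → (171.557,131.630) → (169.458,123.798) → (171.557,115.966) → (177.290,110.233) → (185.122,108.134) → (192.954,110.233) → (198.687,115.966) → (200.786,123.798). Closed: final G1 returns to the first vertex.

**Shape 6** — `<path>` rectangle, stroke `#ff00ff` → score (S515, F1627). Machine vertices: (21.631,125.640) → (77.441,125.640) → (77.441,65.674) → (21.631,65.674) → (21.631,125.640). Closed: final G1 returns to the first vertex.

**Shape 7** — `<polygon>` regular polygon, stroke `#0000ff` → cut (S940, F608). Machine vertices: (243.779,39.996) → (222.138,34.675) → (216.817,56.316) → (238.458,61.637) → (243.779,39.996). Closed: final G1 returns to the first vertex.

G21
G90
G0 X33.515 Y149.897
M4 S940
G1 X32.604 Y179.245 F608
G1 X60.235 Y189.181
G1 X78.222 Y165.973
G1 X61.709 Y141.694
G1 X33.515 Y149.897
M5
G0 X107.093 Y68.892
M4 S515
G1 X132.901 Y115.809 F1627
M5
G0 X241.194 Y42.031
M4 S940
G1 X222.188 Y49.355 F608
G1 X177.593 Y64.263
G1 X120.848 Y83.253
G1 X65.387 Y102.822
G1 X24.649 Y119.466
G1 X12.070 Y129.683
M5
G0 X239.942 Y161.766
M4 S940
G1 X246.274 Y139.437 F608
G1 X223.770 Y145.118
G1 X239.942 Y161.766
M5
G0 X200.786 Y123.798
M4 S940
G1 X198.687 Y131.630 F608
G1 X192.954 Y137.363
G1 X185.122 Y139.462
G1 X177.290 Y137.363
G1 X171.557 Y131.630
G1 X169.458 Y123.798
G1 X171.557 Y115.966
G1 X177.290 Y110.233
G1 X185.122 Y108.134
G1 X192.954 Y110.233
G1 X198.687 Y115.966
G1 X200.786 Y123.798
M5
G0 X21.631 Y125.640
M4 S515
G1 X77.441 Y125.640 F1627
G1 X77.441 Y65.674
G1 X21.631 Y65.674
G1 X21.631 Y125.640
M5
G0 X243.779 Y39.996
M4 S940
G1 X222.138 Y34.675 F608
G1 X216.817 Y56.316
G1 X238.458 Y61.637
G1 X243.779 Y39.996
M5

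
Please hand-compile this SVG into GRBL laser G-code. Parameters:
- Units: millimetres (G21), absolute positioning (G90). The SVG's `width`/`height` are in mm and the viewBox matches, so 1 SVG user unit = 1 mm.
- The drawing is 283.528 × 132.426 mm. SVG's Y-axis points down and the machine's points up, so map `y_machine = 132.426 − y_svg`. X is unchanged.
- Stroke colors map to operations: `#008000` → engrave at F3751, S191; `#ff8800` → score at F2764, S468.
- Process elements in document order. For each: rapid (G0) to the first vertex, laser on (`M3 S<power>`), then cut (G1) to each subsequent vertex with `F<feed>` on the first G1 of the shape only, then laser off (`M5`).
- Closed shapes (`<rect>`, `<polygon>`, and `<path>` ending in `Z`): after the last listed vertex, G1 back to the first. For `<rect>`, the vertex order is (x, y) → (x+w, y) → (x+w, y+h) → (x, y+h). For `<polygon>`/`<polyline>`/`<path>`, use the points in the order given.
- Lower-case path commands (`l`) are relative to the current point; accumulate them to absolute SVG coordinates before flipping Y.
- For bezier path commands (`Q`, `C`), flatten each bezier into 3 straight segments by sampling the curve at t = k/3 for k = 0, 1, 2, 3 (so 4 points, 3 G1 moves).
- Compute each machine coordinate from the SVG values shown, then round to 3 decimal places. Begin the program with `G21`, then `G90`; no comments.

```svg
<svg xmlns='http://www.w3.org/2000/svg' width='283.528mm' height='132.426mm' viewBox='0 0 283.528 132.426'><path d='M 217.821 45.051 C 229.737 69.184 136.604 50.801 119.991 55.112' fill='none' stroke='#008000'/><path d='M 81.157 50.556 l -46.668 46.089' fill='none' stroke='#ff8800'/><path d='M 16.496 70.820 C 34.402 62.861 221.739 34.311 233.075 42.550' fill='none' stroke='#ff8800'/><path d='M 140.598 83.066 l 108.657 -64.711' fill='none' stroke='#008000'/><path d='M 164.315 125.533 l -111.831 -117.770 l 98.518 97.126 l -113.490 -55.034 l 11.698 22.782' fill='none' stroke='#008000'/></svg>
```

G21
G90
G0 X217.821 Y87.375
M3 S191
G1 X201.445 Y74.999 F3751
G1 X155.386 Y76.476
G1 X119.991 Y77.314
M5
G0 X81.157 Y81.870
M3 S468
G1 X34.489 Y35.781 F2764
M5
G0 X16.496 Y61.606
M3 S468
G1 X78.085 Y74.303 F2764
G1 X175.866 Y87.977
G1 X233.075 Y89.876
M5
G0 X140.598 Y49.360
M3 S191
G1 X249.255 Y114.071 F3751
M5
G0 X164.315 Y6.893
M3 S191
G1 X52.484 Y124.663 F3751
G1 X151.002 Y27.537
G1 X37.512 Y82.571
G1 X49.210 Y59.789
M5

Since the viewBox matches the mm dimensions, user units are millimetres directly. The only transform is the Y-flip y_m = 132.426 − y_svg.

Shape 1 is a cubic bezier drawn with `<path>`. Its stroke #008000 means engrave at S191, F3751. After flipping Y the toolpath is (217.821,87.375) → (201.445,74.999) → (155.386,76.476) → (119.991,77.314).

Shape 2 is a line segment drawn with `<path>`. Its stroke #ff8800 means score at S468, F2764. After flipping Y the toolpath is (81.157,81.870) → (34.489,35.781).

Shape 3 is a cubic bezier drawn with `<path>`. Its stroke #ff8800 means score at S468, F2764. After flipping Y the toolpath is (16.496,61.606) → (78.085,74.303) → (175.866,87.977) → (233.075,89.876).

Shape 4 is a line segment drawn with `<path>`. Its stroke #008000 means engrave at S191, F3751. After flipping Y the toolpath is (140.598,49.360) → (249.255,114.071).

Shape 5 is a open polyline drawn with `<path>`. Its stroke #008000 means engrave at S191, F3751. After flipping Y the toolpath is (164.315,6.893) → (52.484,124.663) → (151.002,27.537) → (37.512,82.571) → (49.210,59.789).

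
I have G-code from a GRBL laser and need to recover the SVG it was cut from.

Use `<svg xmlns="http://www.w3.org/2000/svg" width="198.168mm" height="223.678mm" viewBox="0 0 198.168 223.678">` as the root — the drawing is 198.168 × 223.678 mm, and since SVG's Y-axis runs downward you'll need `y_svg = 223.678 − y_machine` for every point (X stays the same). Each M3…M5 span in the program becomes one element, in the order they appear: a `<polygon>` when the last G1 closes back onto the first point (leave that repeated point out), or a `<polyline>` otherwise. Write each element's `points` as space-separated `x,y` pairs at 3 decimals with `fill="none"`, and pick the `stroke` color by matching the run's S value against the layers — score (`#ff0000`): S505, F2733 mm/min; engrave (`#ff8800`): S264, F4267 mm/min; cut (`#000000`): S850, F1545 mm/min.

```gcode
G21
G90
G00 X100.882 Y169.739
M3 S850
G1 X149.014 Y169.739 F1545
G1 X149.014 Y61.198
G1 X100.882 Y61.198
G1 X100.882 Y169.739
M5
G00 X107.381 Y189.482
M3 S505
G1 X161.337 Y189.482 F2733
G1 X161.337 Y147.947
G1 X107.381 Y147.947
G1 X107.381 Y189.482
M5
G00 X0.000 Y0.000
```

<svg xmlns="http://www.w3.org/2000/svg" width="198.168mm" height="223.678mm" viewBox="0 0 198.168 223.678">
  <polygon points="100.882,53.939 149.014,53.939 149.014,162.480 100.882,162.480" fill="none" stroke="#000000"/>
  <polygon points="107.381,34.196 161.337,34.196 161.337,75.731 107.381,75.731" fill="none" stroke="#ff0000"/>
</svg>

y_svg = 223.678 − y_m.

[1] S850→`#000000` (cut); closed run; points: 100.882,53.939 149.014,53.939 149.014,162.480 100.882,162.480

[2] S505→`#ff0000` (score); closed run; points: 107.381,34.196 161.337,34.196 161.337,75.731 107.381,75.731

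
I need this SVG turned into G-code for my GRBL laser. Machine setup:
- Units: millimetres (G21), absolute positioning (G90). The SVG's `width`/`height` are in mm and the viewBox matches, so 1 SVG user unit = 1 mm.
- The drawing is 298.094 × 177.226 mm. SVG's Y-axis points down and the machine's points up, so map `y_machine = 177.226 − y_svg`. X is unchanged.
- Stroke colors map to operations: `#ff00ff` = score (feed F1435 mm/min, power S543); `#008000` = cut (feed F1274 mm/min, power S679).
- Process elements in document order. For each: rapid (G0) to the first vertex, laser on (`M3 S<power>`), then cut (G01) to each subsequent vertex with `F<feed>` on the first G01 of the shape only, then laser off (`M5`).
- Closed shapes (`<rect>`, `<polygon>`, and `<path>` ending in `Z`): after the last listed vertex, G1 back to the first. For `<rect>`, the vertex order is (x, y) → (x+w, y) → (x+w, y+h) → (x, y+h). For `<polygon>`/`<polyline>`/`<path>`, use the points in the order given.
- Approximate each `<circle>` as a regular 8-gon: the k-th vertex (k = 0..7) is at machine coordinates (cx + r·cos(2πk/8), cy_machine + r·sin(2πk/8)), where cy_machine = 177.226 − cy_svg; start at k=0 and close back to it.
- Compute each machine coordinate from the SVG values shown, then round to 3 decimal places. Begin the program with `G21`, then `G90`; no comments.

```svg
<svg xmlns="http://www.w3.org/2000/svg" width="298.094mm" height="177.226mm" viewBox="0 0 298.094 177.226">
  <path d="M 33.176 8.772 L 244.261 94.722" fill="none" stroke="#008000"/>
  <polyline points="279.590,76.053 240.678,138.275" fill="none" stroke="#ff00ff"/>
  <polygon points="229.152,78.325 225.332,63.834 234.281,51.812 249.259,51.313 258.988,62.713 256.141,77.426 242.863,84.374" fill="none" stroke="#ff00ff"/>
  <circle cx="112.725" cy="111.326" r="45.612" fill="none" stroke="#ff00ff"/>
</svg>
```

G21
G90
G0 X33.176 Y168.454
M3 S679
G01 X244.261 Y82.504 F1274
M5
G0 X279.590 Y101.173
M3 S543
G01 X240.678 Y38.951 F1435
M5
G0 X229.152 Y98.901
M3 S543
G01 X225.332 Y113.392 F1435
G01 X234.281 Y125.414
G01 X249.259 Y125.913
G01 X258.988 Y114.513
G01 X256.141 Y99.800
G01 X242.863 Y92.852
G01 X229.152 Y98.901
M5
G0 X158.337 Y65.900
M3 S543
G01 X144.978 Y98.153 F1435
G01 X112.725 Y111.512
G01 X80.472 Y98.153
G01 X67.113 Y65.900
G01 X80.472 Y33.647
G01 X112.725 Y20.288
G01 X144.978 Y33.647
G01 X158.337 Y65.900
M5

viewBox `0 0 298.094 177.226` with mm width/height → 1 unit = 1 mm. Flip: y_m = 177.226 − y_svg.

**Shape 1** — `<path>` line segment, stroke `#008000` → cut (S679, F1274). Machine vertices: (33.176,168.454) → (244.261,82.504). Open path.

**Shape 2** — `<polyline>` line segment, stroke `#ff00ff` → score (S543, F1435). Machine vertices: (279.590,101.173) → (240.678,38.951). Open path.

**Shape 3** — `<polygon>` regular polygon, stroke `#ff00ff` → score (S543, F1435). Machine vertices: (229.152,98.901) → (225.332,113.392) → (234.281,125.414) → (249.259,125.913) → (258.988,114.513) → (256.141,99.800) → (242.863,92.852) → (229.152,98.901). Closed: final G1 returns to the first vertex.

**Shape 4** — `<circle>` circle, stroke `#ff00ff` → score (S543, F1435). Machine vertices: (158.337,65.900) → (144.978,98.153) → (112.725,111.512) → (80.472,98.153) → (67.113,65.900) → (80.472,33.647) → (112.725,20.288) → (144.978,33.647) → (158.337,65.900). Closed: final G1 returns to the first vertex.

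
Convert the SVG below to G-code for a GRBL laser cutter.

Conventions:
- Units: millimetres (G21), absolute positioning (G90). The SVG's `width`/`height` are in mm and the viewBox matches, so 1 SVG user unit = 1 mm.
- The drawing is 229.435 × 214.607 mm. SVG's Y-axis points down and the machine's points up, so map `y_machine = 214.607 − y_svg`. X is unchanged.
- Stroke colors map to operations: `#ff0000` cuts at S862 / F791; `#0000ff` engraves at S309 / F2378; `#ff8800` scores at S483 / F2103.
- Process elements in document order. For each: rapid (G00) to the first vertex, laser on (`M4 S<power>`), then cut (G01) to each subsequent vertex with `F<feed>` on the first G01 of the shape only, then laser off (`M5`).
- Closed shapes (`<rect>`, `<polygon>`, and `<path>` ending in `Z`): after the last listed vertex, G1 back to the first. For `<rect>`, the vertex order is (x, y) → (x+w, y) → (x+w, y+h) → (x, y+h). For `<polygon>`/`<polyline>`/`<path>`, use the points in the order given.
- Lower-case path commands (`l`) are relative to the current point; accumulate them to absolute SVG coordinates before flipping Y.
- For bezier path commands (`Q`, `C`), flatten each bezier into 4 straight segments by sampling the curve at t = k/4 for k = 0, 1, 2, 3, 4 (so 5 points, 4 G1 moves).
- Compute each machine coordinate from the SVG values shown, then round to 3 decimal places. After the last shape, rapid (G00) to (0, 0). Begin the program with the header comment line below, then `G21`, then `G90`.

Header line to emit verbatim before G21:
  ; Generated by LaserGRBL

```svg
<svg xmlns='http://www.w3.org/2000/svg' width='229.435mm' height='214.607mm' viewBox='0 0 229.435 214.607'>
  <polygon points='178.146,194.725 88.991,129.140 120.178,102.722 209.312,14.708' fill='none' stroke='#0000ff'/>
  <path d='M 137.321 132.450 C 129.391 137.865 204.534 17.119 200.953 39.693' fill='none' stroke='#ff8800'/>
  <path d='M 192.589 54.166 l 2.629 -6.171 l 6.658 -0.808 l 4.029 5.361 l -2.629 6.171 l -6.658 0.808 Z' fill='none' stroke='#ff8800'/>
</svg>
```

viewBox `0 0 229.435 214.607` with mm width/height → 1 unit = 1 mm. Flip: y_m = 214.607 − y_svg.

**Shape 1** — `<polygon>` closed polygon, stroke `#0000ff` → engrave (S309, F2378). Machine vertices: (178.146,19.882) → (88.991,85.467) → (120.178,111.885) → (209.312,199.899) → (178.146,19.882). Closed: final G1 returns to the first vertex.

**Shape 2** — `<path>` cubic bezier, stroke `#ff8800` → score (S483, F2103). Control points (SVG): P0=(137.321,132.450), P1=(129.391,137.865), P2=(204.534,17.119), P3=(200.953,39.693); sampled at t=k/4. Machine vertices: (137.321,82.157) → (144.422,97.540) → (167.506,134.970) → (191.406,169.183) → (200.953,174.914). Open path.

**Shape 3** — `<path>` regular polygon, stroke `#ff8800` → score (S483, F2103). Machine vertices: (192.589,160.441) → (195.218,166.612) → (201.876,167.420) → (205.905,162.059) → (203.276,155.888) → (196.618,155.080) → (192.589,160.441). Closed: final G1 returns to the first vertex.

; Generated by LaserGRBL
G21
G90
G00 X178.146 Y19.882
M4 S309
G01 X88.991 Y85.467 F2378
G01 X120.178 Y111.885
G01 X209.312 Y199.899
G01 X178.146 Y19.882
M5
G00 X137.321 Y82.157
M4 S483
G01 X144.422 Y97.540 F2103
G01 X167.506 Y134.970
G01 X191.406 Y169.183
G01 X200.953 Y174.914
M5
G00 X192.589 Y160.441
M4 S483
G01 X195.218 Y166.612 F2103
G01 X201.876 Y167.420
G01 X205.905 Y162.059
G01 X203.276 Y155.888
G01 X196.618 Y155.080
G01 X192.589 Y160.441
M5
G00 X0.000 Y0.000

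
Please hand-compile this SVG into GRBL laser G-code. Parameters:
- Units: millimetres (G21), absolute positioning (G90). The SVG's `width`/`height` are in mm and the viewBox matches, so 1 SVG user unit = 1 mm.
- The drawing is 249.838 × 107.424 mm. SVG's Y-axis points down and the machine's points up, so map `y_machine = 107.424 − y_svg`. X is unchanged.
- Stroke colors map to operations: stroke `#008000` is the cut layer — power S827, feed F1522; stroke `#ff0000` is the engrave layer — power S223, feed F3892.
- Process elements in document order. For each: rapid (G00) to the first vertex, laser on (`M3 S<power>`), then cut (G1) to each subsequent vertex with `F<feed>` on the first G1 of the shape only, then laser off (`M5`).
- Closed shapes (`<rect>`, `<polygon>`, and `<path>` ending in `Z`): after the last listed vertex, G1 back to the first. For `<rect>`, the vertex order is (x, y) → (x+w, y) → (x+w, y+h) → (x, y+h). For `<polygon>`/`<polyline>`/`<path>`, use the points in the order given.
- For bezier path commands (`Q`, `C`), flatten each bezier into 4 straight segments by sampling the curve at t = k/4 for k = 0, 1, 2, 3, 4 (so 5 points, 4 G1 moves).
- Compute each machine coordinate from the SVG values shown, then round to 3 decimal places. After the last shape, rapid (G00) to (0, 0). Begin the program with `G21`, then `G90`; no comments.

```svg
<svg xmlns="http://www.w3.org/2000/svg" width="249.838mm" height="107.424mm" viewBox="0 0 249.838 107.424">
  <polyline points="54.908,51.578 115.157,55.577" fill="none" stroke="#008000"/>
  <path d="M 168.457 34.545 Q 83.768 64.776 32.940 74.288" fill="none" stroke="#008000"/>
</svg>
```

G21
G90
G00 X54.908 Y55.846
M3 S827
G1 X115.157 Y51.847 F1522
M5
G00 X168.457 Y72.879
M3 S827
G1 X128.229 Y59.058 F1522
G1 X92.233 Y47.828
G1 X60.470 Y39.187
G1 X32.940 Y33.136
M5
G00 X0.000 Y0.000

viewBox `0 0 249.838 107.424` with mm width/height → 1 unit = 1 mm. Flip: y_m = 107.424 − y_svg.

**Shape 1** — `<polyline>` line segment, stroke `#008000` → cut (S827, F1522). Machine vertices: (54.908,55.846) → (115.157,51.847). Open path.

**Shape 2** — `<path>` quadratic bezier, stroke `#008000` → cut (S827, F1522). Control points (SVG): P0=(168.457,34.545), P1=(83.768,64.776), P2=(32.940,74.288); sampled at t=k/4. Machine vertices: (168.457,72.879) → (128.229,59.058) → (92.233,47.828) → (60.470,39.187) → (32.940,33.136). Open path.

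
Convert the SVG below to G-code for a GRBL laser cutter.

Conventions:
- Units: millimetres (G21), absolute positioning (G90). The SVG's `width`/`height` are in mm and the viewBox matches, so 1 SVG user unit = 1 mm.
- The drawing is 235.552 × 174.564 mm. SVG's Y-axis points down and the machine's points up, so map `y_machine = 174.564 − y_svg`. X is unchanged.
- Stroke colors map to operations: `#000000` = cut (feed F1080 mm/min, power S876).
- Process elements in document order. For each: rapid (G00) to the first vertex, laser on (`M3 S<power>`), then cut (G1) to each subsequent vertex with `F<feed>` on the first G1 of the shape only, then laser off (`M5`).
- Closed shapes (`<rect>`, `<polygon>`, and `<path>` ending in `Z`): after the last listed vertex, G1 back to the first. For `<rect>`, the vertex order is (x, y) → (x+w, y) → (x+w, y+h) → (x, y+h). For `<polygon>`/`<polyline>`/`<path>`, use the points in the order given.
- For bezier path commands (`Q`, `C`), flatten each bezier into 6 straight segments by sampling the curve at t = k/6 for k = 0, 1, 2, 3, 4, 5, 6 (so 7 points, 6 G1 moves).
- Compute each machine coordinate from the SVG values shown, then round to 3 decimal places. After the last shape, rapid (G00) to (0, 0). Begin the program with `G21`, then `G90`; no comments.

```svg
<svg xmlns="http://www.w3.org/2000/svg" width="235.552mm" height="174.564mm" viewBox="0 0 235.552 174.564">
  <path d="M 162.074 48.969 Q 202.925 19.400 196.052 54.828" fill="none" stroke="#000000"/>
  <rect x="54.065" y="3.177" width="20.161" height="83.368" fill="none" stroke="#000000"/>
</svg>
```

G21
G90
G00 X162.074 Y125.595
M3 S876
G1 X174.365 Y133.646 F1080
G1 X184.005 Y138.086
G1 X190.994 Y138.915
G1 X195.331 Y136.133
G1 X197.017 Y129.740
G1 X196.052 Y119.736
M5
G00 X54.065 Y171.387
M3 S876
G1 X74.226 Y171.387 F1080
G1 X74.226 Y88.019
G1 X54.065 Y88.019
G1 X54.065 Y171.387
M5
G00 X0.000 Y0.000

1 u = 1 mm; y_m = 174.564 − y.

[1] `<path>` quadratic bezier, #000000→cut S876 F1080: (162.074,125.595) → (174.365,133.646) → (184.005,138.086) → (190.994,138.915) → (195.331,136.133) → (197.017,129.740) → (196.052,119.736)

[2] `<rect>` rectangle, #000000→cut S876 F1080: (54.065,171.387) → (74.226,171.387) → (74.226,88.019) → (54.065,88.019) → (54.065,171.387) (closed)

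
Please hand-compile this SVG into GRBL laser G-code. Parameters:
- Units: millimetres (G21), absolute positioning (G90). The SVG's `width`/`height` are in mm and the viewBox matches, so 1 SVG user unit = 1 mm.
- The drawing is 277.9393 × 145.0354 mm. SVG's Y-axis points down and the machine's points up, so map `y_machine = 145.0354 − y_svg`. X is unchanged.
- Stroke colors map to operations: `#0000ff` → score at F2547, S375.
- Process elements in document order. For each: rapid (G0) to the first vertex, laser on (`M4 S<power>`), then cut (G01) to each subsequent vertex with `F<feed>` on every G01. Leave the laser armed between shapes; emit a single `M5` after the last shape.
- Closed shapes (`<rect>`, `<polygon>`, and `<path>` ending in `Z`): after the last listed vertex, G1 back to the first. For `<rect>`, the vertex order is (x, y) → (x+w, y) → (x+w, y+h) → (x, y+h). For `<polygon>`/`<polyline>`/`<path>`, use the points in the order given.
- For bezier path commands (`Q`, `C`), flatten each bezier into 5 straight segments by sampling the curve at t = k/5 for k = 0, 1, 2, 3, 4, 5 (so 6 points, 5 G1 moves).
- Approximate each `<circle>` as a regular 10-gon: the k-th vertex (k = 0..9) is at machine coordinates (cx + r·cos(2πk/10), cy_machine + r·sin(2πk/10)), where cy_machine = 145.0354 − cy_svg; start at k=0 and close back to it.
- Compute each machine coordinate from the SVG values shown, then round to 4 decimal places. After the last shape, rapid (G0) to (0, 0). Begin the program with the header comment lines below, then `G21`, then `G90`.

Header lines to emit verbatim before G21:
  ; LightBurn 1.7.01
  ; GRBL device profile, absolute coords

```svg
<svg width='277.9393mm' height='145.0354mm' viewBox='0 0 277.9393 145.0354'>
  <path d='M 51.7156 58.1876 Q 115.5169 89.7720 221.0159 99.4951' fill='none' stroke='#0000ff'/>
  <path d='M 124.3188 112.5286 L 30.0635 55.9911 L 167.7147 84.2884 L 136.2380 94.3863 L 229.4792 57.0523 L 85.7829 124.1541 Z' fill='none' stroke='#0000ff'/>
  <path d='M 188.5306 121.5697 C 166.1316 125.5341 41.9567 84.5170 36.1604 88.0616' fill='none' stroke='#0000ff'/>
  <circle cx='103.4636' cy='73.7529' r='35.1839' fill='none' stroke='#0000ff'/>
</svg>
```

Since the viewBox matches the mm dimensions, user units are millimetres directly. The only transform is the Y-flip y_m = 145.0354 − y_svg.

Shape 1 is a quadratic bezier drawn with `<path>`. Its stroke #0000ff means score at S375, F2547. After flipping Y the toolpath is (51.7156,86.8478) → (78.9040,75.0885) → (109.4283,65.0781) → (143.2883,56.8166) → (180.4842,50.3040) → (221.0159,45.5403).

Shape 2 is a closed polygon drawn with `<path>`. Its stroke #0000ff means score at S375, F2547. After flipping Y the toolpath is (124.3188,32.5068) → (30.0635,89.0443) → (167.7147,60.7470) → (136.2380,50.6491) → (229.4792,87.9831) → (85.7829,20.8813) → (124.3188,32.5068), returning to the start.

Shape 3 is a cubic bezier drawn with `<path>`. Its stroke #0000ff means score at S375, F2547. After flipping Y the toolpath is (188.5306,23.4657) → (164.6393,25.7685) → (126.8893,34.5688) → (85.8478,45.5685) → (52.0824,54.4695) → (36.1604,56.9738).

Shape 4 is a circle drawn with `<circle>`. Its stroke #0000ff means score at S375, F2547. After flipping Y the toolpath is (138.6475,71.2825) → (131.9280,91.9631) → (114.3360,104.7444) → (92.5912,104.7444) → (74.9992,91.9631) → (68.2797,71.2825) → (74.9992,50.6019) → (92.5912,37.8206) → (114.3360,37.8206) → (131.9280,50.6019) → (138.6475,71.2825), returning to the start.

; LightBurn 1.7.01
; GRBL device profile, absolute coords
G21
G90
G0 X51.7156 Y86.8478
M4 S375
G01 X78.9040 Y75.0885 F2547
G01 X109.4283 Y65.0781 F2547
G01 X143.2883 Y56.8166 F2547
G01 X180.4842 Y50.3040 F2547
G01 X221.0159 Y45.5403 F2547
G0 X124.3188 Y32.5068
M4 S375
G01 X30.0635 Y89.0443 F2547
G01 X167.7147 Y60.7470 F2547
G01 X136.2380 Y50.6491 F2547
G01 X229.4792 Y87.9831 F2547
G01 X85.7829 Y20.8813 F2547
G01 X124.3188 Y32.5068 F2547
G0 X188.5306 Y23.4657
M4 S375
G01 X164.6393 Y25.7685 F2547
G01 X126.8893 Y34.5688 F2547
G01 X85.8478 Y45.5685 F2547
G01 X52.0824 Y54.4695 F2547
G01 X36.1604 Y56.9738 F2547
G0 X138.6475 Y71.2825
M4 S375
G01 X131.9280 Y91.9631 F2547
G01 X114.3360 Y104.7444 F2547
G01 X92.5912 Y104.7444 F2547
G01 X74.9992 Y91.9631 F2547
G01 X68.2797 Y71.2825 F2547
G01 X74.9992 Y50.6019 F2547
G01 X92.5912 Y37.8206 F2547
G01 X114.3360 Y37.8206 F2547
G01 X131.9280 Y50.6019 F2547
G01 X138.6475 Y71.2825 F2547
M5
G0 X0.0000 Y0.0000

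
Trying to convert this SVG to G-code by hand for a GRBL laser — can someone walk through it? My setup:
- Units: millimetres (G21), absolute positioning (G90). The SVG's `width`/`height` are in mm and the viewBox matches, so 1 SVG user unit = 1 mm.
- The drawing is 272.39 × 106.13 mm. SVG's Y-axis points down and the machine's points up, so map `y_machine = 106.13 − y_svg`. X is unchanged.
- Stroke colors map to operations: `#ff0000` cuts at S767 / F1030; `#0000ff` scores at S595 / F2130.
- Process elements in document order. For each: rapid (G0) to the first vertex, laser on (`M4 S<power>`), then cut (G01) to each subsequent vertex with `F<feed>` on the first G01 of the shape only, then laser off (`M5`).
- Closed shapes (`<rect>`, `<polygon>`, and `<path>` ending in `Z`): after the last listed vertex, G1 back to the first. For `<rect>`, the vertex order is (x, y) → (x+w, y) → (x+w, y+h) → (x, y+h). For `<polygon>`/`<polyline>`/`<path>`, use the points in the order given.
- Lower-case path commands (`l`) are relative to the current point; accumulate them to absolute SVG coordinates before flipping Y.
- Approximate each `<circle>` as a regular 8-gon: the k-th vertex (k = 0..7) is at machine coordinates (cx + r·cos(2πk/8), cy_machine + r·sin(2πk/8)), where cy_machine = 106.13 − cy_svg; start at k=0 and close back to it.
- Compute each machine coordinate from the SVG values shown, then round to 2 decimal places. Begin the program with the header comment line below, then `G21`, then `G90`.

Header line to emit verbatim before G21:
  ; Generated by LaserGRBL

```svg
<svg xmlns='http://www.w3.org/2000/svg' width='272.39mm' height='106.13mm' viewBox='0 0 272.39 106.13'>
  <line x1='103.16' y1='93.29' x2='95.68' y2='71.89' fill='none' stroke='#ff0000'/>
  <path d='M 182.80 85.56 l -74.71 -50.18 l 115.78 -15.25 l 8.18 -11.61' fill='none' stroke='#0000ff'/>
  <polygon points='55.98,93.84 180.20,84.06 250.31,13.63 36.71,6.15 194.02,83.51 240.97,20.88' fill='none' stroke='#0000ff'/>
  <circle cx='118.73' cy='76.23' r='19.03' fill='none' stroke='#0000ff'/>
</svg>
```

; Generated by LaserGRBL
G21
G90
G0 X103.16 Y12.84
M4 S767
G01 X95.68 Y34.24 F1030
M5
G0 X182.80 Y20.57
M4 S595
G01 X108.09 Y70.75 F2130
G01 X223.87 Y86.00
G01 X232.05 Y97.61
M5
G0 X55.98 Y12.29
M4 S595
G01 X180.20 Y22.07 F2130
G01 X250.31 Y92.50
G01 X36.71 Y99.98
G01 X194.02 Y22.62
G01 X240.97 Y85.25
G01 X55.98 Y12.29
M5
G0 X137.76 Y29.90
M4 S595
G01 X132.19 Y43.36 F2130
G01 X118.73 Y48.93
G01 X105.27 Y43.36
G01 X99.70 Y29.90
G01 X105.27 Y16.44
G01 X118.73 Y10.87
G01 X132.19 Y16.44
G01 X137.76 Y29.90
M5

viewBox `0 0 272.39 106.13` with mm width/height → 1 unit = 1 mm. Flip: y_m = 106.13 − y_svg.

**Shape 1** — `<line>` line segment, stroke `#ff0000` → cut (S767, F1030). Machine vertices: (103.16,12.84) → (95.68,34.24). Open path.

**Shape 2** — `<path>` open polyline, stroke `#0000ff` → score (S595, F2130). Machine vertices: (182.80,20.57) → (108.09,70.75) → (223.87,86.00) → (232.05,97.61). Open path.

**Shape 3** — `<polygon>` closed polygon, stroke `#0000ff` → score (S595, F2130). Machine vertices: (55.98,12.29) → (180.20,22.07) → (250.31,92.50) → (36.71,99.98) → (194.02,22.62) → (240.97,85.25) → (55.98,12.29). Closed: final G1 returns to the first vertex.

**Shape 4** — `<circle>` circle, stroke `#0000ff` → score (S595, F2130). Machine vertices: (137.76,29.90) → (132.19,43.36) → (118.73,48.93) → (105.27,43.36) → (99.70,29.90) → (105.27,16.44) → (118.73,10.87) → (132.19,16.44) → (137.76,29.90). Closed: final G1 returns to the first vertex.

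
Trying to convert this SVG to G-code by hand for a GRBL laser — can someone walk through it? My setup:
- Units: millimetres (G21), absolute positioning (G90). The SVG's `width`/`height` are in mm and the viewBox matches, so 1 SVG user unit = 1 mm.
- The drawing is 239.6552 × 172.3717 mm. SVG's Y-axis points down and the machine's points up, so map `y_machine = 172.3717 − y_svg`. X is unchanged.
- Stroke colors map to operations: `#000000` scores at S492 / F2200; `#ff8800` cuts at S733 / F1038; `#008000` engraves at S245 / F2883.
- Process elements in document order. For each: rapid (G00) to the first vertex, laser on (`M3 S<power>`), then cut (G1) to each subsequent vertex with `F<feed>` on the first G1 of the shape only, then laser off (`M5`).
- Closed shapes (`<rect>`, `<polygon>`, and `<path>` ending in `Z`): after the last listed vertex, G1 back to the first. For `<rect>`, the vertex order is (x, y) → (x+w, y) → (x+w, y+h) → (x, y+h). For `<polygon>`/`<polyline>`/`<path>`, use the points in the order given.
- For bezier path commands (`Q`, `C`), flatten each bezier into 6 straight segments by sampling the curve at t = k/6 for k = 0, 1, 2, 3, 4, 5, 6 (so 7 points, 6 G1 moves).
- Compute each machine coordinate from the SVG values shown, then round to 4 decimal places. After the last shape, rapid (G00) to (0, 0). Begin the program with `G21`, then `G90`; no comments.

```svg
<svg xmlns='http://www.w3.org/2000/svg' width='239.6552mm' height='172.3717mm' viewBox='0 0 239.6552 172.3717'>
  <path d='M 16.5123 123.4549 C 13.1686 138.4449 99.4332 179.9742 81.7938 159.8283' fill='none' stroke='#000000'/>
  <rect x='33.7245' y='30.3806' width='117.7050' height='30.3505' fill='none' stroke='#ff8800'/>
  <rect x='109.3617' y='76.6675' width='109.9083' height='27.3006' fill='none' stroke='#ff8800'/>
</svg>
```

Since the viewBox matches the mm dimensions, user units are millimetres directly. The only transform is the Y-flip y_m = 172.3717 − y_svg.

Shape 1 is a cubic bezier drawn with `<path>`. Its stroke #000000 means score at S492, F2200. After flipping Y the toolpath is (16.5123,48.9168) → (21.4119,39.6186) → (35.8709,28.3476) → (54.5139,17.5541) → (71.9657,9.6887) → (82.8507,7.2016) → (81.7938,12.5434).

Shape 2 is a rectangle drawn with `<rect>`. Its stroke #ff8800 means cut at S733, F1038. After flipping Y the toolpath is (33.7245,141.9911) → (151.4295,141.9911) → (151.4295,111.6406) → (33.7245,111.6406) → (33.7245,141.9911), returning to the start.

Shape 3 is a rectangle drawn with `<rect>`. Its stroke #ff8800 means cut at S733, F1038. After flipping Y the toolpath is (109.3617,95.7042) → (219.2700,95.7042) → (219.2700,68.4036) → (109.3617,68.4036) → (109.3617,95.7042), returning to the start.

G21
G90
G00 X16.5123 Y48.9168
M3 S492
G1 X21.4119 Y39.6186 F2200
G1 X35.8709 Y28.3476
G1 X54.5139 Y17.5541
G1 X71.9657 Y9.6887
G1 X82.8507 Y7.2016
G1 X81.7938 Y12.5434
M5
G00 X33.7245 Y141.9911
M3 S733
G1 X151.4295 Y141.9911 F1038
G1 X151.4295 Y111.6406
G1 X33.7245 Y111.6406
G1 X33.7245 Y141.9911
M5
G00 X109.3617 Y95.7042
M3 S733
G1 X219.2700 Y95.7042 F1038
G1 X219.2700 Y68.4036
G1 X109.3617 Y68.4036
G1 X109.3617 Y95.7042
M5
G00 X0.0000 Y0.0000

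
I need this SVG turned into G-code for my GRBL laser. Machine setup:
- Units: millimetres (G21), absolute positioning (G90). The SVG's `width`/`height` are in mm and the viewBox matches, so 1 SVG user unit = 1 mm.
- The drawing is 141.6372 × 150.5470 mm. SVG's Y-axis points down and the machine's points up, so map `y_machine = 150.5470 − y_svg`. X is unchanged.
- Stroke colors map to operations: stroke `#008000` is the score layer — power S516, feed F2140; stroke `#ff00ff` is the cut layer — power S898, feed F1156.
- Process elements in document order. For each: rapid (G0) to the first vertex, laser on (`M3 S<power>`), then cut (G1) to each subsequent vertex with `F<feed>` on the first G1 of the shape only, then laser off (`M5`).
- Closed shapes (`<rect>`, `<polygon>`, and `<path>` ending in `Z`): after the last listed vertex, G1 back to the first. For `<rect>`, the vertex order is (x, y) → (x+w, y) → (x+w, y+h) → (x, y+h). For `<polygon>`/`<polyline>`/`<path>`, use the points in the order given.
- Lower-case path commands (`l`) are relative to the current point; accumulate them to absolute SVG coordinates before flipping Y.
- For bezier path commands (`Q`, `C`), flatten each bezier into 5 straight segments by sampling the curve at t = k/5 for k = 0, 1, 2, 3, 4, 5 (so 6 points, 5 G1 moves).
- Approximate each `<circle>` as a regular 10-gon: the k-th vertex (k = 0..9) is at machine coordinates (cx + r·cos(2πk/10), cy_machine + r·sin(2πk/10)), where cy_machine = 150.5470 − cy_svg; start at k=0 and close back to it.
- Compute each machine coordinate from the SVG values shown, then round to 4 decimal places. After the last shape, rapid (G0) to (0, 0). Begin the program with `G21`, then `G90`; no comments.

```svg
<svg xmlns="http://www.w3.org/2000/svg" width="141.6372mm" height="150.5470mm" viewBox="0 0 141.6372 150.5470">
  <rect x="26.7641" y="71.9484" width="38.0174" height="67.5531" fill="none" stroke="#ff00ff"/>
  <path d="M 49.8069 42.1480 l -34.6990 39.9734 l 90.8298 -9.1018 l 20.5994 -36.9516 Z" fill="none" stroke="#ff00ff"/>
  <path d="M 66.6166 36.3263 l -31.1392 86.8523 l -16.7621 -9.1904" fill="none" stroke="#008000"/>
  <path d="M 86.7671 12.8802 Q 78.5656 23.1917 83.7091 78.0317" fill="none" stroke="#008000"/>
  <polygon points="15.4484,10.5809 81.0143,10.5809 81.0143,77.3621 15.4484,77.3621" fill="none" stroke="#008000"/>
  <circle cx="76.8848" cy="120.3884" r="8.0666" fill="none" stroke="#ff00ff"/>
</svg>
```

G21
G90
G0 X26.7641 Y78.5986
M3 S898
G1 X64.7815 Y78.5986 F1156
G1 X64.7815 Y11.0455
G1 X26.7641 Y11.0455
G1 X26.7641 Y78.5986
M5
G0 X49.8069 Y108.3990
M3 S898
G1 X15.1079 Y68.4256 F1156
G1 X105.9377 Y77.5274
G1 X126.5371 Y114.4790
G1 X49.8069 Y108.3990
M5
G0 X66.6166 Y114.2207
M3 S516
G1 X35.4774 Y27.3684 F2140
G1 X18.7153 Y36.5588
M5
G0 X86.7671 Y137.6668
M3 S516
G1 X84.0203 Y131.7611 F2140
G1 X82.3411 Y122.2930
G1 X81.7295 Y109.2627
G1 X82.1855 Y92.6702
G1 X83.7091 Y72.5153
M5
G0 X15.4484 Y139.9661
M3 S516
G1 X81.0143 Y139.9661 F2140
G1 X81.0143 Y73.1849
G1 X15.4484 Y73.1849
G1 X15.4484 Y139.9661
M5
G0 X84.9514 Y30.1586
M3 S898
G1 X83.4108 Y34.9000 F1156
G1 X79.3775 Y37.8304
G1 X74.3921 Y37.8304
G1 X70.3588 Y34.9000
G1 X68.8182 Y30.1586
G1 X70.3588 Y25.4172
G1 X74.3921 Y22.4868
G1 X79.3775 Y22.4868
G1 X83.4108 Y25.4172
G1 X84.9514 Y30.1586
M5
G0 X0.0000 Y0.0000

1 u = 1 mm; y_m = 150.5470 − y.

[1] `<rect>` rectangle, #ff00ff→cut S898 F1156: (26.7641,78.5986) → (64.7815,78.5986) → (64.7815,11.0455) → (26.7641,11.0455) → (26.7641,78.5986) (closed)

[2] `<path>` closed polygon, #ff00ff→cut S898 F1156: (49.8069,108.3990) → (15.1079,68.4256) → (105.9377,77.5274) → (126.5371,114.4790) → (49.8069,108.3990) (closed)

[3] `<path>` open polyline, #008000→score S516 F2140: (66.6166,114.2207) → (35.4774,27.3684) → (18.7153,36.5588)

[4] `<path>` quadratic bezier, #008000→score S516 F2140: (86.7671,137.6668) → (84.0203,131.7611) → (82.3411,122.2930) → (81.7295,109.2627) → (82.1855,92.6702) → (83.7091,72.5153)

[5] `<polygon>` rectangle, #008000→score S516 F2140: (15.4484,139.9661) → (81.0143,139.9661) → (81.0143,73.1849) → (15.4484,73.1849) → (15.4484,139.9661) (closed)

[6] `<circle>` circle, #ff00ff→cut S898 F1156: (84.9514,30.1586) → (83.4108,34.9000) → (79.3775,37.8304) → (74.3921,37.8304) → (70.3588,34.9000) → (68.8182,30.1586) → (70.3588,25.4172) → (74.3921,22.4868) → (79.3775,22.4868) → (83.4108,25.4172) → (84.9514,30.1586) (closed)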